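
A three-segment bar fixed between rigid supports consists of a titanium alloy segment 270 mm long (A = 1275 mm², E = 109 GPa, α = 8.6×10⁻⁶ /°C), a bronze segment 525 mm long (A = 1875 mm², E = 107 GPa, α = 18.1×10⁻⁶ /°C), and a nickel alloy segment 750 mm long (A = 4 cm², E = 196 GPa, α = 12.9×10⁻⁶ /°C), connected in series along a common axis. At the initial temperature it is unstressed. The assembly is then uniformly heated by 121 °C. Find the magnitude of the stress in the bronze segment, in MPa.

σ ≈ 98.2 MPa (compressive)

Free thermal expansion of the whole bar: Σ αᵢΔT Lᵢ = 8.6×10⁻⁶×121×270 + 18.1×10⁻⁶×121×525 + 12.9×10⁻⁶×121×750 = 2.601 mm.
The walls prevent any net length change, so an axial force P (same in every segment) develops. Compatibility: P · Σ Lᵢ/(AᵢEᵢ) = δ_free.
Σ Lᵢ/(AᵢEᵢ) = 270/(1275×109×10³) + 525/(1875×107×10³) + 750/(400×196×10³) = 1.413×10⁻⁵ mm/N.
Hence P = δ_free / Σ(L/AE) = 2.601/1.413×10⁻⁵ = 184.2 kN (compressive).
σ_{bronze} = P / A = 184200 / 1875 = 98.22 MPa.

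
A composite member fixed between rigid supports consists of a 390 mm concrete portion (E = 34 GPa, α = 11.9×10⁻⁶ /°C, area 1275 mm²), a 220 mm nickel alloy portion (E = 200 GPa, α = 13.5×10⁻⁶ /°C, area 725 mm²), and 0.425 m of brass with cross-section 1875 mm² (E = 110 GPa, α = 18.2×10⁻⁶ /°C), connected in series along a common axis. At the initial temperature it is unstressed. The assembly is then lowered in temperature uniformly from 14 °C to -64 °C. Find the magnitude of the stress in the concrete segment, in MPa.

Free thermal contraction of the whole bar: Σ αᵢΔT Lᵢ = 11.9×10⁻⁶×78×390 + 13.5×10⁻⁶×78×220 + 18.2×10⁻⁶×78×425 = 1.197 mm.
Since the ends are fixed, an axial force P builds up, equal in every segment, with P · Σ Lᵢ/(AᵢEᵢ) = δ_free.
The series flexibility is Σ Lᵢ/(AᵢEᵢ) = 390/(1275×34×10³) + 220/(725×200×10³) + 425/(1875×110×10³) = 1.257×10⁻⁵ mm/N.
So P = 1.197 / 1.257×10⁻⁵ = 95.19 kN, tensile.
σ_{concrete} = P / A = 95190 / 1275 = 74.66 MPa.

σ ≈ 74.7 MPa (tensile)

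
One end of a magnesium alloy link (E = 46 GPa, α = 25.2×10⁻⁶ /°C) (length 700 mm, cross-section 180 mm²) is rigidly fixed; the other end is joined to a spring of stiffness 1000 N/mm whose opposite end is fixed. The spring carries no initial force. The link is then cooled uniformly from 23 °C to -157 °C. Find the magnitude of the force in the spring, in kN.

P ≈ 2.93 kN

The unrestrained thermal change is αΔT L = 25.2×10⁻⁶ × 180 × 700 = 3.175 mm.
With a force P in the spring, the elastic change of the link is PL/(AE) and that of the spring is P/k; compatibility requires their sum to equal δ_free.
So P = δ_free / [L/(AE) + 1/k] = 3.175 / [ 700/(180×46×10³) + 1/(1000) ].
P = 3.175 / 0.001085 = 2928 N.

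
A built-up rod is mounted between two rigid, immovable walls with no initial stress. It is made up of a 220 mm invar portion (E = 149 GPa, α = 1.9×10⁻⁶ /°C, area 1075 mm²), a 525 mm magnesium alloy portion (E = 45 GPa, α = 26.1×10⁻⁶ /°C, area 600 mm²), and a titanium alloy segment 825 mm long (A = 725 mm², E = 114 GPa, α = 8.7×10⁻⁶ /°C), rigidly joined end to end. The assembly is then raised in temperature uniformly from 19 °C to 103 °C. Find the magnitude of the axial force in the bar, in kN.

P ≈ 58.1 kN (compressive)

Free thermal expansion of the whole bar: Σ αᵢΔT Lᵢ = 1.9×10⁻⁶×84×220 + 26.1×10⁻⁶×84×525 + 8.7×10⁻⁶×84×825 = 1.789 mm.
The walls prevent any net length change, so an axial force P (same in every segment) develops. Compatibility: P · Σ Lᵢ/(AᵢEᵢ) = δ_free.
The series flexibility is Σ Lᵢ/(AᵢEᵢ) = 220/(1075×149×10³) + 525/(600×45×10³) + 825/(725×114×10³) = 3.08×10⁻⁵ mm/N.
Hence P = δ_free / Σ(L/AE) = 1.789/3.08×10⁻⁵ = 58.09 kN (compressive).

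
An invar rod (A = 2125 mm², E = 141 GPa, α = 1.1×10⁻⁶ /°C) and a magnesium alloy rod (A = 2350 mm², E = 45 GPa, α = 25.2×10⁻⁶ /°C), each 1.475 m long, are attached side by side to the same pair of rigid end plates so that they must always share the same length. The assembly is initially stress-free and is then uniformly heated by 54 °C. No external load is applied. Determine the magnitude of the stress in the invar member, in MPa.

σ ≈ 47.9 MPa (tensile)

Equilibrium of a rigid end plate with no external load gives equal and opposite internal forces ±P in the two members. Since α_{magnesium alloy} > α_{invar}, heating drives the magnesium alloy into compression and the invar into tension.
Equating the net (thermal + elastic) strains gives |α₁ − α₂|·ΔT = P·[1/(A₁E₁) + 1/(A₂E₂)].
|α₁ − α₂|·ΔT = 24.1×10⁻⁶ × 54 = 0.001301.
1/(A₁E₁) + 1/(A₂E₂) = 1/(2125×141×10³) + 1/(2350×45×10³) = 1.279×10⁻⁸ N⁻¹.
P = 0.001301 / 1.279×10⁻⁸ = 101700 N = 101.7 kN.
σ_{invar} = P/A₁ = 101700/2125 = 47.87 MPa, tensile.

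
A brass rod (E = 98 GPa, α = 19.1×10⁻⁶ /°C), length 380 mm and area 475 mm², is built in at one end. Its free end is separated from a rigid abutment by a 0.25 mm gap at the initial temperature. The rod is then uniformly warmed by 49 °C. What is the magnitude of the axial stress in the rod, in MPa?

σ ≈ 27.2 MPa (compressive)

Free thermal elongation = αΔT L = 19.1×10⁻⁶ × 49 × 380 = 0.3556 mm.
After closing the 0.25 mm clearance, 0.3556 − 0.25 = 0.1056 mm of expansion remains to be suppressed by the wall.
Compatibility: PL/(AE) = 0.1056 mm, so σ = P/A = E × (0.1056/380) = 27.24 MPa.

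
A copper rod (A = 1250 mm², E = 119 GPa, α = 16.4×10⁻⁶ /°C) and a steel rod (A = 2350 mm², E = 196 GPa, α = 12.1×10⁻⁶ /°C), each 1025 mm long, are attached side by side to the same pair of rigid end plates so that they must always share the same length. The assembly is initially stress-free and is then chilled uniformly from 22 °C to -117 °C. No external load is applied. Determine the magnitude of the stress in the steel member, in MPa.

Both members must finish at the same length. With the larger α, the copper tends to over-contract; the plates restrain it, putting the copper in tension and the steel in compression. With no external load the two internal forces are equal and opposite, magnitude P.
Compatibility of the two members (thermal + elastic change equal): (α₁ − α₂)ΔT = P·[1/(A₁E₁) + 1/(A₂E₂)].
|α₁ − α₂|·ΔT = 4.3×10⁻⁶ × 139 = 0.0005977.
1/(A₁E₁) + 1/(A₂E₂) = 1/(1250×119×10³) + 1/(2350×196×10³) = 8.894×10⁻⁹ N⁻¹.
P = 0.0005977 / 8.894×10⁻⁹ = 67200 N = 67.2 kN.
σ_{steel} = P/A₂ = 67200/2350 = 28.6 MPa, compressive.

σ ≈ 28.6 MPa (compressive)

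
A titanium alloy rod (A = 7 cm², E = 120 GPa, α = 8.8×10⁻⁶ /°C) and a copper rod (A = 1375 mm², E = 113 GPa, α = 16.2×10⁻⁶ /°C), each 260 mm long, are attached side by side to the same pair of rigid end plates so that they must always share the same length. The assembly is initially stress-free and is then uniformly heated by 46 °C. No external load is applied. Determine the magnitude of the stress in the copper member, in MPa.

Both members must finish at the same length. With the larger α, the copper tends to over-expand; the plates restrain it, putting the copper in compression and the titanium alloy in tension. With no external load the two internal forces are equal and opposite, magnitude P.
Setting the final lengths equal and cancelling L: (α₁ − α₂)ΔT = P/(A₁E₁) + P/(A₂E₂).
|α₁ − α₂|·ΔT = 7.4×10⁻⁶ × 46 = 0.0003404.
1/(A₁E₁) + 1/(A₂E₂) = 1/(700×120×10³) + 1/(1375×113×10³) = 1.834×10⁻⁸ N⁻¹.
P = 0.0003404 / 1.834×10⁻⁸ = 18560 N = 18.56 kN.
σ_{copper} = P/A₂ = 18560/1375 = 13.5 MPa, compressive.

σ ≈ 13.5 MPa (compressive)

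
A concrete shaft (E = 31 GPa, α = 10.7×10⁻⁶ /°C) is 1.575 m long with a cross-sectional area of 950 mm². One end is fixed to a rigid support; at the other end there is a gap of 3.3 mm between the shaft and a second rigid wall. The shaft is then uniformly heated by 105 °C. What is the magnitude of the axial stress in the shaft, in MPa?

σ ≈ 0 MPa

Unrestrained expansion: δ_free = αΔT L = 10.7×10⁻⁶ × 105 × 1575 = 1.77 mm.
This is smaller than the 3.3 mm clearance, so the shaft expands freely without reaching the stop — the stress is zero.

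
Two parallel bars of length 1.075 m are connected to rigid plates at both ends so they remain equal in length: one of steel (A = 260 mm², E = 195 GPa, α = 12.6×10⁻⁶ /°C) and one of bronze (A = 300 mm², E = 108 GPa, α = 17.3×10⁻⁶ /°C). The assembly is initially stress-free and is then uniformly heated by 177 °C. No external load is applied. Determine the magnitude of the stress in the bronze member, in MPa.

σ ≈ 54.8 MPa (compressive)

Both members must finish at the same length. With the larger α, the bronze tends to over-expand; the plates restrain it, putting the bronze in compression and the steel in tension. With no external load the two internal forces are equal and opposite, magnitude P.
Compatibility of the two members (thermal + elastic change equal): (α₁ − α₂)ΔT = P·[1/(A₁E₁) + 1/(A₂E₂)].
|α₁ − α₂|·ΔT = 4.7×10⁻⁶ × 177 = 0.0008319.
1/(A₁E₁) + 1/(A₂E₂) = 1/(260×195×10³) + 1/(300×108×10³) = 5.059×10⁻⁸ N⁻¹.
P = 0.0008319 / 5.059×10⁻⁸ = 16440 N = 16.44 kN.
σ_{bronze} = P/A₂ = 16440/300 = 54.82 MPa, compressive.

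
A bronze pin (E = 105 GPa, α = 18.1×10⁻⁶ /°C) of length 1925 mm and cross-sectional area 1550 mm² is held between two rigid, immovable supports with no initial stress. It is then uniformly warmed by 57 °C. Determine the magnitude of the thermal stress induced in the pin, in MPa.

With length fixed, the mechanical strain must cancel the thermal strain αΔT = 18.1×10⁻⁶ × 57 = 1031.7×10⁻⁶.
The stress required to suppress this strain is σ = Eε = 105×10³ × 1031.7×10⁻⁶ = 108.3 MPa, compressive since the pin is trying to expand.

σ ≈ 108 MPa (compressive)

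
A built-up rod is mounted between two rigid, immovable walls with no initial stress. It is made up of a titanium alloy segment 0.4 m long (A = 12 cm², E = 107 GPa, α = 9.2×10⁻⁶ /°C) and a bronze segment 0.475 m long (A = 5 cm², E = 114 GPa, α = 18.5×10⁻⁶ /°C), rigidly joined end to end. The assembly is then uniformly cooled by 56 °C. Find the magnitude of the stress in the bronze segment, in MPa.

Free thermal contraction of the whole bar: Σ αᵢΔT Lᵢ = 9.2×10⁻⁶×56×400 + 18.5×10⁻⁶×56×475 = 0.6982 mm.
The rigid supports impose zero overall length change; the single axial force P common to all segments must satisfy P Σ Lᵢ/(AᵢEᵢ) = δ_free.
The series flexibility is Σ Lᵢ/(AᵢEᵢ) = 400/(1200×107×10³) + 475/(500×114×10³) = 1.145×10⁻⁵ mm/N.
So P = 0.6982 / 1.145×10⁻⁵ = 60.98 kN, tensile.
σ_{bronze} = P / A = 60980 / 500 = 122 MPa.

σ ≈ 122 MPa (tensile)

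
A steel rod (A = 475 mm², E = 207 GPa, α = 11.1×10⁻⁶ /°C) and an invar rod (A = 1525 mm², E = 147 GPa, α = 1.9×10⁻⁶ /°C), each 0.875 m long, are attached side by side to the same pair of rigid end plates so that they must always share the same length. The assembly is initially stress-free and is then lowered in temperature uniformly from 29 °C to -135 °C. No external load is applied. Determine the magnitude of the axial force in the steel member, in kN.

P ≈ 103 kN (tensile in the steel)

The steel has the larger α, so on cooling it would change length more than the invar if both were free. The rigid plates force a common final length, so the steel is put into tension and the invar into compression, with equal and opposite forces P (no external load).
Setting the final lengths equal and cancelling L: (α₁ − α₂)ΔT = P/(A₁E₁) + P/(A₂E₂).
|α₁ − α₂|·ΔT = 9.2×10⁻⁶ × 164 = 0.001509.
1/(A₁E₁) + 1/(A₂E₂) = 1/(475×207×10³) + 1/(1525×147×10³) = 1.463×10⁻⁸ N⁻¹.
So P = 0.001509 / 1.463×10⁻⁸ = 103.1 kN.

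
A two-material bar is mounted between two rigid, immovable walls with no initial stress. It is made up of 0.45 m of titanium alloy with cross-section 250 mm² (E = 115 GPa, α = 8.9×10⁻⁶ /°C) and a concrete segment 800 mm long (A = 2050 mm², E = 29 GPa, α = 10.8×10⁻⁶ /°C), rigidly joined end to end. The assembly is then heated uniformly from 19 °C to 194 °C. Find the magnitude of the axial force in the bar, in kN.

Free thermal expansion of the whole bar: Σ αᵢΔT Lᵢ = 8.9×10⁻⁶×175×450 + 10.8×10⁻⁶×175×800 = 2.213 mm.
Since the ends are fixed, an axial force P builds up, equal in every segment, with P · Σ Lᵢ/(AᵢEᵢ) = δ_free.
Σ Lᵢ/(AᵢEᵢ) = 450/(250×115×10³) + 800/(2050×29×10³) = 2.911×10⁻⁵ mm/N.
P = 2.213 / 2.911×10⁻⁵ = 76020 N = 76.02 kN, compressive.

P ≈ 76 kN (compressive)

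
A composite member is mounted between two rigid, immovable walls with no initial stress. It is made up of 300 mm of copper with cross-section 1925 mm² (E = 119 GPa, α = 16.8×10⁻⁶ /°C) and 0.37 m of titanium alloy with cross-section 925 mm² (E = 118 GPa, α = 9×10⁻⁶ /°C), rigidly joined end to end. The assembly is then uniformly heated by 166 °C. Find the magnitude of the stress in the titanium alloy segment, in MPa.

Free thermal expansion of the whole bar: Σ αᵢΔT Lᵢ = 16.8×10⁻⁶×166×300 + 9×10⁻⁶×166×370 = 1.389 mm.
Since the ends are fixed, an axial force P builds up, equal in every segment, with P · Σ Lᵢ/(AᵢEᵢ) = δ_free.
Σ Lᵢ/(AᵢEᵢ) = 300/(1925×119×10³) + 370/(925×118×10³) = 4.699×10⁻⁶ mm/N.
Hence P = δ_free / Σ(L/AE) = 1.389/4.699×10⁻⁶ = 295.7 kN (compressive).
σ_{titanium alloy} = P / A = 295700 / 925 = 319.6 MPa.

σ ≈ 320 MPa (compressive)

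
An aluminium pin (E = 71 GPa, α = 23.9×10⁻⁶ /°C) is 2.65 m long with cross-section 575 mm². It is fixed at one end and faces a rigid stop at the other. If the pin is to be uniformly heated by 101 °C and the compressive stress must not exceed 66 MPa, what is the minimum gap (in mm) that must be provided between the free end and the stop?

g ≈ 3.93 mm

With no wall the pin would lengthen by αΔT L = 23.9×10⁻⁶ × 101 × 2650 = 6.397 mm.
A stress of 66 MPa corresponds to the wall pushing the pin back by σL/E = 66×2650/(71×10³) = 2.463 mm.
The gap must absorb the remainder: g_min = 6.397 − 2.463 = 3.933 mm.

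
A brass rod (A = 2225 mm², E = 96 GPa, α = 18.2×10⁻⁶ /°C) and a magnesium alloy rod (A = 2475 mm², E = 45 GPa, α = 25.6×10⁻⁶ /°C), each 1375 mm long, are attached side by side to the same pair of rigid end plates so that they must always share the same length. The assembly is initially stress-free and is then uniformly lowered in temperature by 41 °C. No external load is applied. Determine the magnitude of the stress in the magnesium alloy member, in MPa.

σ ≈ 8.97 MPa (tensile)

Equilibrium of a rigid end plate with no external load gives equal and opposite internal forces ±P in the two members. Since α_{magnesium alloy} > α_{brass}, cooling drives the magnesium alloy into tension and the brass into compression.
Equating the net (thermal + elastic) strains gives |α₁ − α₂|·ΔT = P·[1/(A₁E₁) + 1/(A₂E₂)].
|α₁ − α₂|·ΔT = 7.4×10⁻⁶ × 41 = 0.0003034.
1/(A₁E₁) + 1/(A₂E₂) = 1/(2225×96×10³) + 1/(2475×45×10³) = 1.366×10⁻⁸ N⁻¹.
So P = 0.0003034 / 1.366×10⁻⁸ = 22.21 kN.
σ_{magnesium alloy} = P/A₂ = 22210/2475 = 8.974 MPa, tensile.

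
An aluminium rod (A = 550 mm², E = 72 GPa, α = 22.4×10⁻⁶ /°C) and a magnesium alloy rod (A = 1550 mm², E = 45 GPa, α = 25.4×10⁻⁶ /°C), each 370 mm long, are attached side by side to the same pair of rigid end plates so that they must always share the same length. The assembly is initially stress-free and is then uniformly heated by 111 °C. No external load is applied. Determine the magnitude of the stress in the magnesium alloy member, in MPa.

Equilibrium of a rigid end plate with no external load gives equal and opposite internal forces ±P in the two members. Since α_{magnesium alloy} > α_{aluminium}, heating drives the magnesium alloy into compression and the aluminium into tension.
Setting the final lengths equal and cancelling L: (α₁ − α₂)ΔT = P/(A₁E₁) + P/(A₂E₂).
|α₁ − α₂|·ΔT = 3×10⁻⁶ × 111 = 0.000333.
1/(A₁E₁) + 1/(A₂E₂) = 1/(550×72×10³) + 1/(1550×45×10³) = 3.959×10⁻⁸ N⁻¹.
P = 0.000333 / 3.959×10⁻⁸ = 8411 N = 8.411 kN.
σ_{magnesium alloy} = P/A₂ = 8411/1550 = 5.427 MPa, compressive.

σ ≈ 5.43 MPa (compressive)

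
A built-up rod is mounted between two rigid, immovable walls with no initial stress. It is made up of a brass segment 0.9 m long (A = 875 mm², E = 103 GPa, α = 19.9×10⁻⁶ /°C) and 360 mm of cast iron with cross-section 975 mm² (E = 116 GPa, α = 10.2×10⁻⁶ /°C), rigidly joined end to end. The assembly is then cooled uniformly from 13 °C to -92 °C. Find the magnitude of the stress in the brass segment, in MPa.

σ ≈ 197 MPa (tensile)

With the walls removed the bar would change length by δ_free = Σ αᵢΔT Lᵢ = 19.9×10⁻⁶×105×900 + 10.2×10⁻⁶×105×360 = 2.266 mm.
Since the ends are fixed, an axial force P builds up, equal in every segment, with P · Σ Lᵢ/(AᵢEᵢ) = δ_free.
Σ Lᵢ/(AᵢEᵢ) = 900/(875×103×10³) + 360/(975×116×10³) = 1.317×10⁻⁵ mm/N.
Hence P = δ_free / Σ(L/AE) = 2.266/1.317×10⁻⁵ = 172.1 kN (tensile).
σ_{brass} = P / A = 172100 / 875 = 196.7 MPa.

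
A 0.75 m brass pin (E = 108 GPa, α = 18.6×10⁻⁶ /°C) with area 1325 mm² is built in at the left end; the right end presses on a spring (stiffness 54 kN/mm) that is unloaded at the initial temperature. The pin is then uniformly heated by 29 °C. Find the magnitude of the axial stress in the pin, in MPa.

σ ≈ 12.9 MPa (compressive)

Free thermal expansion: δ_free = αΔT L = 18.6×10⁻⁶ × 29 × 750 = 0.4046 mm.
Let P be the compressive force at the spring. The pin shortens elastically by PL/(AE) and the spring compresses by P/k; together these equal δ_free.
So P = δ_free / [L/(AE) + 1/k] = 0.4046 / [ 750/(1325×108×10³) + 1/(54×10³) ].
P = 0.4046 / 2.376×10⁻⁵ = 17030 N.
σ = P/A = 17030/1325 = 12.85 MPa.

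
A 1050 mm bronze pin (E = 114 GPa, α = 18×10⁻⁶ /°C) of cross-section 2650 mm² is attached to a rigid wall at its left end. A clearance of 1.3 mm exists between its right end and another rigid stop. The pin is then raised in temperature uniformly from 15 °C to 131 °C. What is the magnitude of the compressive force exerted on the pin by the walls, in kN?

P ≈ 257 kN

If the wall were absent the pin would grow by αΔT L = 18×10⁻⁶ × 116 × 1050 = 2.192 mm.
This exceeds the 1.3 mm gap, so the wall pushes back. The portion of expansion that must be recovered elastically is δ_free − gap = 2.192 − 1.3 = 0.8924 mm.
That suppressed elongation corresponds to σ = E·Δ/L = 114×10³ × 0.8924/1050 = 96.89 MPa.
P = σA = 96.89 × 2650 = 256.8 kN.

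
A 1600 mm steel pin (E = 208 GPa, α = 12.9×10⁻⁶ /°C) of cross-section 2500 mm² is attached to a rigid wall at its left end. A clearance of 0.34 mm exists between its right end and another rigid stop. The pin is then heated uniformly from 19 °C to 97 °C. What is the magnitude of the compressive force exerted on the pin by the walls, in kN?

P ≈ 413 kN

Free thermal elongation = αΔT L = 12.9×10⁻⁶ × 78 × 1600 = 1.61 mm.
After closing the 0.34 mm clearance, 1.61 − 0.34 = 1.27 mm of expansion remains to be suppressed by the wall.
Compatibility: PL/(AE) = 1.27 mm, so σ = P/A = E × (1.27/1600) = 165.1 MPa.
P = σA = 165.1 × 2500 = 412.7 kN.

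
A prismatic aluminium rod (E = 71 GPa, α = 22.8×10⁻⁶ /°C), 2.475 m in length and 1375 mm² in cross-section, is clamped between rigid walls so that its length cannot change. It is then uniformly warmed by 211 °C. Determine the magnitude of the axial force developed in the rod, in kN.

P ≈ 470 kN (compressive)

Full restraint means ε = 0, so the stress is σ = EαΔT = 71×10³ × 22.8×10⁻⁶ × 211 = 341.6 MPa.
Axial force P = σA = 341.6 × 1375 = 469700 N = 469.7 kN, compressive.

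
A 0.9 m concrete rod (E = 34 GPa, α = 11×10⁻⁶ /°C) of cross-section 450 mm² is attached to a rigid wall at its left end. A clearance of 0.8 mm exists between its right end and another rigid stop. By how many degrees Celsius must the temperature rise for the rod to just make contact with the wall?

ΔT ≈ 80.8 °C

Contact occurs when the free expansion equals the gap: αΔT L = 0.8 mm.
ΔT = 0.8 / (11×10⁻⁶ × 900) = 80.81 °C.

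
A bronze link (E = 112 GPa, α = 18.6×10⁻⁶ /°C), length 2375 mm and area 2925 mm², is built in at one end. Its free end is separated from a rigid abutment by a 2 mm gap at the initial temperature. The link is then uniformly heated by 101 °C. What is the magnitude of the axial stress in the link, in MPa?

If the wall were absent the link would grow by αΔT L = 18.6×10⁻⁶ × 101 × 2375 = 4.462 mm.
The gap closes (δ_free > 2 mm) and the wall then resists a further 4.462 − 2 = 2.462 mm of expansion.
Compatibility: PL/(AE) = 2.462 mm, so σ = P/A = E × (2.462/2375) = 116.1 MPa.

σ ≈ 116 MPa (compressive)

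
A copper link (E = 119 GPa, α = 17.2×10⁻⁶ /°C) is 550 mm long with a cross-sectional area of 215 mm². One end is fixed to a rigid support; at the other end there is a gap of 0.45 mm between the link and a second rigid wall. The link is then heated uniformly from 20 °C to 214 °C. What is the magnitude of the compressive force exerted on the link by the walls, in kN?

P ≈ 64.4 kN

Unrestrained expansion: δ_free = αΔT L = 17.2×10⁻⁶ × 194 × 550 = 1.835 mm.
This exceeds the 0.45 mm gap, so the wall pushes back. The portion of expansion that must be recovered elastically is δ_free − gap = 1.835 − 0.45 = 1.385 mm.
So σ = E(δ_free − g)/L = 119×10³ × 1.385/550 = 299.7 MPa.
Force on the wall = σA = 299.7 × 215 mm² = 64.44 kN.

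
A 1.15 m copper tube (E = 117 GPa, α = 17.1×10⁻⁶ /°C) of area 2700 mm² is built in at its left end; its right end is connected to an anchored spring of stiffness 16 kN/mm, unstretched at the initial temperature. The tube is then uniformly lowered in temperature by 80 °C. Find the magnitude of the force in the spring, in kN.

If the spring were absent the tube would shorten by αΔT L = 17.1×10⁻⁶ × 80 × 1150 = 1.573 mm.
With a force P in the spring, the elastic change of the tube is PL/(AE) and that of the spring is P/k; compatibility requires their sum to equal δ_free.
P [ L/(AE) + 1/k ] = δ_free → P [ 1150/(2700×117×10³) + 1/(16×10³) ] = 1.573.
P = 1.573 / 6.614×10⁻⁵ = 23790 N.

P ≈ 23.8 kN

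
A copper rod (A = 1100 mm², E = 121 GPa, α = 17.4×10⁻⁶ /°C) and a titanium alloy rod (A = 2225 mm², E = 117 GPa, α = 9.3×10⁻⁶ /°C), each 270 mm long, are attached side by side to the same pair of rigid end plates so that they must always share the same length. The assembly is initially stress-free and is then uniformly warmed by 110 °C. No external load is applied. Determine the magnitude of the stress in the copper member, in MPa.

Both members must finish at the same length. With the larger α, the copper tends to over-expand; the plates restrain it, putting the copper in compression and the titanium alloy in tension. With no external load the two internal forces are equal and opposite, magnitude P.
Compatibility of the two members (thermal + elastic change equal): (α₁ − α₂)ΔT = P·[1/(A₁E₁) + 1/(A₂E₂)].
|α₁ − α₂|·ΔT = 8.1×10⁻⁶ × 110 = 0.000891.
1/(A₁E₁) + 1/(A₂E₂) = 1/(1100×121×10³) + 1/(2225×117×10³) = 1.135×10⁻⁸ N⁻¹.
P = 0.000891 / 1.135×10⁻⁸ = 78470 N = 78.47 kN.
σ_{copper} = P/A₁ = 78470/1100 = 71.34 MPa, compressive.

σ ≈ 71.3 MPa (compressive)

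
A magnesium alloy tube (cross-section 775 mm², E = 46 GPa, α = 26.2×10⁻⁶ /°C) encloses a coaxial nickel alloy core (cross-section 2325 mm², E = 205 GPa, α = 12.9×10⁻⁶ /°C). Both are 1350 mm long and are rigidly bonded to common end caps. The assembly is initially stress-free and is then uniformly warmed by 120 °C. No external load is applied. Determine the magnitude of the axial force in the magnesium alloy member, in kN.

P ≈ 52.9 kN (compressive in the magnesium alloy)

Equilibrium of a rigid end plate with no external load gives equal and opposite internal forces ±P in the two members. Since α_{magnesium alloy} > α_{nickel alloy}, heating drives the magnesium alloy into compression and the nickel alloy into tension.
Compatibility of the two members (thermal + elastic change equal): (α₁ − α₂)ΔT = P·[1/(A₁E₁) + 1/(A₂E₂)].
|α₁ − α₂|·ΔT = 13.3×10⁻⁶ × 120 = 0.001596.
1/(A₁E₁) + 1/(A₂E₂) = 1/(775×46×10³) + 1/(2325×205×10³) = 3.015×10⁻⁸ N⁻¹.
P = 0.001596 / 3.015×10⁻⁸ = 52940 N = 52.94 kN.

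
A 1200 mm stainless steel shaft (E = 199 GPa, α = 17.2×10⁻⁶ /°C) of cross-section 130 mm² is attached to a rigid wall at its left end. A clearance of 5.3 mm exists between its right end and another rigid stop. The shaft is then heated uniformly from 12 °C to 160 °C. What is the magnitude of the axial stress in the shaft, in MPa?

σ ≈ 0 MPa

If the wall were absent the shaft would grow by αΔT L = 17.2×10⁻⁶ × 148 × 1200 = 3.055 mm.
Since δ_free = 3.05 mm is less than the 5.3 mm gap, the shaft never touches the wall. No axial force develops.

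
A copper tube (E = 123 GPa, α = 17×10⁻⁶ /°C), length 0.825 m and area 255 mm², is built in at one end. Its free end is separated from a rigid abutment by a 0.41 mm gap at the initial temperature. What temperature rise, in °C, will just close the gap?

ΔT ≈ 29.2 °C

The gap closes when αΔT L = 0.41 mm, since the tube is still unstressed at that instant.
So ΔT = g/(αL) = 0.41/(17×10⁻⁶ × 825) = 29.23 °C.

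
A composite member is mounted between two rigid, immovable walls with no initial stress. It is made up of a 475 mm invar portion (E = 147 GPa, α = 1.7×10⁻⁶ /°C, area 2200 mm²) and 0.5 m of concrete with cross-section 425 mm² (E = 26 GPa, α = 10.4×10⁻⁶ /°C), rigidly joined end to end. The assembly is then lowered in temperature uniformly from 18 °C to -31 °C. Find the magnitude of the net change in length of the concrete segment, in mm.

Free thermal contraction of the whole bar: Σ αᵢΔT Lᵢ = 1.7×10⁻⁶×49×475 + 10.4×10⁻⁶×49×500 = 0.2944 mm.
The walls prevent any net length change, so an axial force P (same in every segment) develops. Compatibility: P · Σ Lᵢ/(AᵢEᵢ) = δ_free.
Σ Lᵢ/(AᵢEᵢ) = 475/(2200×147×10³) + 500/(425×26×10³) = 4.672×10⁻⁵ mm/N.
P = 0.2944 / 4.672×10⁻⁵ = 6301 N = 6.301 kN, tensile.
For the concrete segment, free thermal change = 10.4×10⁻⁶×49×500 = 0.2548 mm and elastic change from P = 6301×500/(425×26×10³) = 0.2851 mm; these oppose, so the net change is 0.0303 mm (segment lengthens).

|ΔL| ≈ 0.0303 mm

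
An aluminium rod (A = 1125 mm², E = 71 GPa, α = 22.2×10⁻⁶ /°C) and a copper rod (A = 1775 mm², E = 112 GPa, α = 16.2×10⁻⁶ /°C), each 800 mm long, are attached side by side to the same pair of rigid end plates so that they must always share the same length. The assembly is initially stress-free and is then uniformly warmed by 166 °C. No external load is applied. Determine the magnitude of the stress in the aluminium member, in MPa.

The aluminium has the larger α, so on heating it would change length more than the copper if both were free. The rigid plates force a common final length, so the aluminium is put into compression and the copper into tension, with equal and opposite forces P (no external load).
Equating the net (thermal + elastic) strains gives |α₁ − α₂|·ΔT = P·[1/(A₁E₁) + 1/(A₂E₂)].
|α₁ − α₂|·ΔT = 6×10⁻⁶ × 166 = 0.000996.
1/(A₁E₁) + 1/(A₂E₂) = 1/(1125×71×10³) + 1/(1775×112×10³) = 1.755×10⁻⁸ N⁻¹.
P = 0.000996 / 1.755×10⁻⁸ = 56750 N = 56.75 kN.
σ_{aluminium} = P/A₁ = 56750/1125 = 50.45 MPa, compressive.

σ ≈ 50.4 MPa (compressive)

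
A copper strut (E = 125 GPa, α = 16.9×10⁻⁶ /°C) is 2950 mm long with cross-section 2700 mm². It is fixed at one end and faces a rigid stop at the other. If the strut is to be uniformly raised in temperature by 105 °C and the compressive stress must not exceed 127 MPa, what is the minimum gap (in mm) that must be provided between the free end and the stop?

With no wall the strut would lengthen by αΔT L = 16.9×10⁻⁶ × 105 × 2950 = 5.235 mm.
A stress of 127 MPa corresponds to the wall pushing the strut back by σL/E = 127×2950/(125×10³) = 2.997 mm.
The gap must absorb the remainder: g_min = 5.235 − 2.997 = 2.238 mm.

g ≈ 2.24 mm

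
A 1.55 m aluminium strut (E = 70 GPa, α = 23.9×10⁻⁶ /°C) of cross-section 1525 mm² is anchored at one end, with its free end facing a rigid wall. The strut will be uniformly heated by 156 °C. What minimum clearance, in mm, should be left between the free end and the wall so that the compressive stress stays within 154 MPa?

g ≈ 2.37 mm

With no wall the strut would lengthen by αΔT L = 23.9×10⁻⁶ × 156 × 1550 = 5.779 mm.
A stress of 154 MPa corresponds to the wall pushing the strut back by σL/E = 154×1550/(70×10³) = 3.41 mm.
The gap must absorb the remainder: g_min = 5.779 − 3.41 = 2.369 mm.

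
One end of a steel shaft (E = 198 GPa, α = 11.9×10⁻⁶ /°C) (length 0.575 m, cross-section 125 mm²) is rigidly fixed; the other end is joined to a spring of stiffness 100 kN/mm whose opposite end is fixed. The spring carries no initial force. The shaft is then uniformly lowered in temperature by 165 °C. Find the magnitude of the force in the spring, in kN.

Free thermal contraction: δ_free = αΔT L = 11.9×10⁻⁶ × 165 × 575 = 1.129 mm.
Let P be the tensile force in the spring. The shaft extends elastically by PL/(AE) and the spring stretches by P/k; together these equal δ_free.
So P = δ_free / [L/(AE) + 1/k] = 1.129 / [ 575/(125×198×10³) + 1/(100×10³) ].
P = 1.129 / 3.323×10⁻⁵ = 33970 N.

P ≈ 34 kN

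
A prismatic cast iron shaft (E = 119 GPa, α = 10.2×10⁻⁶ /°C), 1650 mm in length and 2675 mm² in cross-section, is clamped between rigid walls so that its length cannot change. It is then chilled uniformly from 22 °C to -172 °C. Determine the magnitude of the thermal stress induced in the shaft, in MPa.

With length fixed, the mechanical strain must cancel the thermal strain αΔT = 10.2×10⁻⁶ × 194 = 1978.8×10⁻⁶.
The stress required to suppress this strain is σ = Eε = 119×10³ × 1978.8×10⁻⁶ = 235.5 MPa, tensile since the shaft is trying to contract.

σ ≈ 235 MPa (tensile)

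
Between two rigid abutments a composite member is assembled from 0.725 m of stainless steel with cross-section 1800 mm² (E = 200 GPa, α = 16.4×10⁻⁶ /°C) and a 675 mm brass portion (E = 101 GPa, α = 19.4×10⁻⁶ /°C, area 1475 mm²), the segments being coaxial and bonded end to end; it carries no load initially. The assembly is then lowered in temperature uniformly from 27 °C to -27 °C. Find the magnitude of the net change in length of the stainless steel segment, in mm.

Free thermal contraction of the whole bar: Σ αᵢΔT Lᵢ = 16.4×10⁻⁶×54×725 + 19.4×10⁻⁶×54×675 = 1.349 mm.
The walls prevent any net length change, so an axial force P (same in every segment) develops. Compatibility: P · Σ Lᵢ/(AᵢEᵢ) = δ_free.
The series flexibility is Σ Lᵢ/(AᵢEᵢ) = 725/(1800×200×10³) + 675/(1475×101×10³) = 6.545×10⁻⁶ mm/N.
So P = 1.349 / 6.545×10⁻⁶ = 206.1 kN, tensile.
For the stainless steel segment, free thermal change = 16.4×10⁻⁶×54×725 = 0.6421 mm and elastic change from P = 206100×725/(1800×200×10³) = 0.4152 mm; these oppose, so the net change is 0.227 mm (segment shortens).

|ΔL| ≈ 0.227 mm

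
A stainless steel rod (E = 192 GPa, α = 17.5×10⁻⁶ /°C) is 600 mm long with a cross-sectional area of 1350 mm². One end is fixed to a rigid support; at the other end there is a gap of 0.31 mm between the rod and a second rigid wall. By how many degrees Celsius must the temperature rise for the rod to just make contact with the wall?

Contact occurs when the free expansion equals the gap: αΔT L = 0.31 mm.
So ΔT = g/(αL) = 0.31/(17.5×10⁻⁶ × 600) = 29.52 °C.

ΔT ≈ 29.5 °C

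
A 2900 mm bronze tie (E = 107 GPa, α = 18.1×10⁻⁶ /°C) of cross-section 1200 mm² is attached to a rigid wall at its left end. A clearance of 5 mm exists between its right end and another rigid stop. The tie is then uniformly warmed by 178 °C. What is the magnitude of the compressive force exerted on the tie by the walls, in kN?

If the wall were absent the tie would grow by αΔT L = 18.1×10⁻⁶ × 178 × 2900 = 9.343 mm.
After closing the 5 mm clearance, 9.343 − 5 = 4.343 mm of expansion remains to be suppressed by the wall.
That suppressed elongation corresponds to σ = E·Δ/L = 107×10³ × 4.343/2900 = 160.2 MPa.
P = σA = 160.2 × 1200 = 192.3 kN.

P ≈ 192 kN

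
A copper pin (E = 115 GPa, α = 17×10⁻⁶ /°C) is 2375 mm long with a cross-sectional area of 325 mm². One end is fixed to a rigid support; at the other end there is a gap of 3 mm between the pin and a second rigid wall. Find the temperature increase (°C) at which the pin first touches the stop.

ΔT ≈ 74.3 °C

Contact occurs when the free expansion equals the gap: αΔT L = 3 mm.
So ΔT = g/(αL) = 3/(17×10⁻⁶ × 2375) = 74.3 °C.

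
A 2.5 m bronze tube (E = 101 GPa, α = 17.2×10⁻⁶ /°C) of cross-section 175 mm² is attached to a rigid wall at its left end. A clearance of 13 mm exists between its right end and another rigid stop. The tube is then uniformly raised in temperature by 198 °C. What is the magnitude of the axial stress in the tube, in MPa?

Unrestrained expansion: δ_free = αΔT L = 17.2×10⁻⁶ × 198 × 2500 = 8.514 mm.
This is smaller than the 13 mm clearance, so the tube expands freely without reaching the stop — the stress is zero.

σ ≈ 0 MPa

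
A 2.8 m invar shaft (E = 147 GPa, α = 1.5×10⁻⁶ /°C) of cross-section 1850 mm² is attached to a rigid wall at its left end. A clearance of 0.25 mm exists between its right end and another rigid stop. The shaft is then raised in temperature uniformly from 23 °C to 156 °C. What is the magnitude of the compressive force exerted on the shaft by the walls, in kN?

Free thermal elongation = αΔT L = 1.5×10⁻⁶ × 133 × 2800 = 0.5586 mm.
This exceeds the 0.25 mm gap, so the wall pushes back. The portion of expansion that must be recovered elastically is δ_free − gap = 0.5586 − 0.25 = 0.3086 mm.
That suppressed elongation corresponds to σ = E·Δ/L = 147×10³ × 0.3086/2800 = 16.2 MPa.
P = σA = 16.2 × 1850 = 29.97 kN.

P ≈ 30 kN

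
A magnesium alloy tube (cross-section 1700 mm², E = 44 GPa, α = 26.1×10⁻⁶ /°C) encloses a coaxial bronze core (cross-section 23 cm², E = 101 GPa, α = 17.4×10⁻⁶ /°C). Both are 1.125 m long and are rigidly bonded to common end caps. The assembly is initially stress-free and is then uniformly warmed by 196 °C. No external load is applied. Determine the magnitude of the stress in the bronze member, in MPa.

Both members must finish at the same length. With the larger α, the magnesium alloy tends to over-expand; the plates restrain it, putting the magnesium alloy in compression and the bronze in tension. With no external load the two internal forces are equal and opposite, magnitude P.
Setting the final lengths equal and cancelling L: (α₁ − α₂)ΔT = P/(A₁E₁) + P/(A₂E₂).
|α₁ − α₂|·ΔT = 8.7×10⁻⁶ × 196 = 0.001705.
1/(A₁E₁) + 1/(A₂E₂) = 1/(1700×44×10³) + 1/(2300×101×10³) = 1.767×10⁻⁸ N⁻¹.
So P = 0.001705 / 1.767×10⁻⁸ = 96.48 kN.
σ_{bronze} = P/A₂ = 96480/2300 = 41.95 MPa, tensile.

σ ≈ 41.9 MPa (tensile)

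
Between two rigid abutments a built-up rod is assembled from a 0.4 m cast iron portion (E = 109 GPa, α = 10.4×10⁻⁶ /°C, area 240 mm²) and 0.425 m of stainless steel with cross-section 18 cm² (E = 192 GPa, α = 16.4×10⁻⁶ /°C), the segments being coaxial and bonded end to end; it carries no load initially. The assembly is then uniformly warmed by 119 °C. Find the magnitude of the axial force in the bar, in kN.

If the supports were absent, the total length change would be Σ αᵢΔT Lᵢ = 10.4×10⁻⁶×119×400 + 16.4×10⁻⁶×119×425 = 1.324 mm.
Since the ends are fixed, an axial force P builds up, equal in every segment, with P · Σ Lᵢ/(AᵢEᵢ) = δ_free.
Σ Lᵢ/(AᵢEᵢ) = 400/(240×109×10³) + 425/(1800×192×10³) = 1.652×10⁻⁵ mm/N.
P = 1.324 / 1.652×10⁻⁵ = 80170 N = 80.17 kN, compressive.

P ≈ 80.2 kN (compressive)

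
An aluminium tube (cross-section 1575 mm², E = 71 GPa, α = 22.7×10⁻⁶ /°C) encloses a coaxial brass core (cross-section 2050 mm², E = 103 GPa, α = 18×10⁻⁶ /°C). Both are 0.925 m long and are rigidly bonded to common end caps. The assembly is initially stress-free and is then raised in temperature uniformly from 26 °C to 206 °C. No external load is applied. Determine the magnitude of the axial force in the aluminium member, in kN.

Both members must finish at the same length. With the larger α, the aluminium tends to over-expand; the plates restrain it, putting the aluminium in compression and the brass in tension. With no external load the two internal forces are equal and opposite, magnitude P.
Equating the net (thermal + elastic) strains gives |α₁ − α₂|·ΔT = P·[1/(A₁E₁) + 1/(A₂E₂)].
|α₁ − α₂|·ΔT = 4.7×10⁻⁶ × 180 = 0.000846.
1/(A₁E₁) + 1/(A₂E₂) = 1/(1575×71×10³) + 1/(2050×103×10³) = 1.368×10⁻⁸ N⁻¹.
So P = 0.000846 / 1.368×10⁻⁸ = 61.85 kN.

P ≈ 61.8 kN (compressive in the aluminium)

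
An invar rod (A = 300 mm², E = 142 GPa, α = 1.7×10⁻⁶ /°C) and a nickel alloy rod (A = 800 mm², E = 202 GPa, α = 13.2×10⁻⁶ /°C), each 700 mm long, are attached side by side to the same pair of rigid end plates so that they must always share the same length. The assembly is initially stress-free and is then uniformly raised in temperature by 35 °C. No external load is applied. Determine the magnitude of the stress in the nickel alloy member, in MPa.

σ ≈ 17 MPa (compressive)

Both members must finish at the same length. With the larger α, the nickel alloy tends to over-expand; the plates restrain it, putting the nickel alloy in compression and the invar in tension. With no external load the two internal forces are equal and opposite, magnitude P.
Setting the final lengths equal and cancelling L: (α₁ − α₂)ΔT = P/(A₁E₁) + P/(A₂E₂).
|α₁ − α₂|·ΔT = 11.5×10⁻⁶ × 35 = 0.0004025.
1/(A₁E₁) + 1/(A₂E₂) = 1/(300×142×10³) + 1/(800×202×10³) = 2.966×10⁻⁸ N⁻¹.
So P = 0.0004025 / 2.966×10⁻⁸ = 13.57 kN.
σ_{nickel alloy} = P/A₂ = 13570/800 = 16.96 MPa, compressive.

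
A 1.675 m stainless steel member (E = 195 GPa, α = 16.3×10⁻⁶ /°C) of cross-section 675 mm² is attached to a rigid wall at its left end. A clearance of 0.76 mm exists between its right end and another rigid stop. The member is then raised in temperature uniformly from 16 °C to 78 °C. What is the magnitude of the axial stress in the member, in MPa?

If the wall were absent the member would grow by αΔT L = 16.3×10⁻⁶ × 62 × 1675 = 1.693 mm.
The gap closes (δ_free > 0.76 mm) and the wall then resists a further 1.693 − 0.76 = 0.9328 mm of expansion.
So σ = E(δ_free − g)/L = 195×10³ × 0.9328/1675 = 108.6 MPa.

σ ≈ 109 MPa (compressive)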